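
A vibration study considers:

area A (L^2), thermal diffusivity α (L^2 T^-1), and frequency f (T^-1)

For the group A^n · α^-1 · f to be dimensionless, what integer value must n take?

1

Balance the L exponent: (2)·n from A, plus −(2) + (0) = -2 from the rest, must sum to zero.
2n − 2 = 0, so n = 1.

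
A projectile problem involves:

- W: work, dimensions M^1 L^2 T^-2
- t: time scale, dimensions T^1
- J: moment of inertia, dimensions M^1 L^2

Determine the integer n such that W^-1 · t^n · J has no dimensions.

-2

Balance the T exponent: (1)·n from t, plus −(-2) + (0) = 2 from the rest, must sum to zero.
n + 2 = 0, so n = -2.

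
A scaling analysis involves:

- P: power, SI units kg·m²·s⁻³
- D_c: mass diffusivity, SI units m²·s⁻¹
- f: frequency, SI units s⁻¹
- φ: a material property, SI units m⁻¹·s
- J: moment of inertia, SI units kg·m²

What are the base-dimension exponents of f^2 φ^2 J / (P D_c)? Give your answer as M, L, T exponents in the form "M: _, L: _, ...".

M: 0, L: -4, T: 4

Collect each base-dimension exponent across the product:
  M: −(1) − (0) + 2·(0) + 2·(0) + (1) = 0
  L: −(2) − (2) + 2·(0) + 2·(-1) + (2) = -4
  T: −(-3) − (-1) + 2·(-1) + 2·(1) + (0) = 4
So the dimensions are [L⁻⁴ T⁴].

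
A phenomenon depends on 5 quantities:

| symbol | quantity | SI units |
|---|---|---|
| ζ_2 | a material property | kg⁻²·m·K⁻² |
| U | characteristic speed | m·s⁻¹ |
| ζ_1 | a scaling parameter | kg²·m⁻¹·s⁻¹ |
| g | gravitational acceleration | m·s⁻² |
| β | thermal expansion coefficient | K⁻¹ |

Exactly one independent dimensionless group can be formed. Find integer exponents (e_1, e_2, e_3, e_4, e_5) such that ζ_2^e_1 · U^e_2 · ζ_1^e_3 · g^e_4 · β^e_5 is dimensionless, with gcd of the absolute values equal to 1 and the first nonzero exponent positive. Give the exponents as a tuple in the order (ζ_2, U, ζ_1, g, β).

(1, 1, 1, -1, -2)

M: e_1·(-2) + e_2·(0) + e_3·(2) + e_4·(0) + e_5·(0) = 0
L: e_1·(1) + e_2·(1) + e_3·(-1) + e_4·(1) + e_5·(0) = 0
T: e_1·(0) + e_2·(-1) + e_3·(-1) + e_4·(-2) + e_5·(0) = 0
Θ: e_1·(-2) + e_2·(0) + e_3·(0) + e_4·(0) + e_5·(-1) = 0
Solving this homogeneous linear system for the smallest-integer solution (first nonzero entry positive) gives (1, 1, 1, -1, -2).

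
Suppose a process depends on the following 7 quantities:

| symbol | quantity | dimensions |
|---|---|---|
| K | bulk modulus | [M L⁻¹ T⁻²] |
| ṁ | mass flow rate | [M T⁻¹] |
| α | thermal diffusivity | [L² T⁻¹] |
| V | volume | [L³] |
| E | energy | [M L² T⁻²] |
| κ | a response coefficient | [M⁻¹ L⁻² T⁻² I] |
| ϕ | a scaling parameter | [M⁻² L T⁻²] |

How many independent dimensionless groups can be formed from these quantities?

There are 7 variables and 4 base dimensions (M, L, T, I).
The dimension matrix has rank 4.
Independent dimensionless groups: 7 − 4 = 3.

3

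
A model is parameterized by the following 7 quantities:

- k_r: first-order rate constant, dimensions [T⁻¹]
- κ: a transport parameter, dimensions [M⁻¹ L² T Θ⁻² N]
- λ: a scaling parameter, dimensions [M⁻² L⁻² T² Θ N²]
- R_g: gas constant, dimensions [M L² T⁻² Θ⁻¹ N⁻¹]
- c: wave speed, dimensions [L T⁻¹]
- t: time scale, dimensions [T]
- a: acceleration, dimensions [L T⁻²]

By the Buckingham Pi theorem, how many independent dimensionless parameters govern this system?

There are 7 variables and 5 base dimensions (M, L, T, Θ, N).
The dimension matrix has rank 4 (less than 5: the dimension vectors are linearly dependent).
Independent dimensionless groups: 7 − 4 = 3.

3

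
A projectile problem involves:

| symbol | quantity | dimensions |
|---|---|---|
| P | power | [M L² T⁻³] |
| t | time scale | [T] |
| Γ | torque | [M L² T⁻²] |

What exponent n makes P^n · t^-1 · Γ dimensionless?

-1

Balance the M exponent: (1)·n from P, plus −(0) + (1) = 1 from the rest, must sum to zero.
n + 1 = 0, so n = -1.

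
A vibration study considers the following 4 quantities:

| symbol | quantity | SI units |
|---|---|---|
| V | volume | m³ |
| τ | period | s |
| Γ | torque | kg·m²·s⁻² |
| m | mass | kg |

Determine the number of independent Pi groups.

There are 4 variables and 3 base dimensions (M, L, T).
The dimension matrix has rank 3.
Independent dimensionless groups: 4 − 3 = 1.

1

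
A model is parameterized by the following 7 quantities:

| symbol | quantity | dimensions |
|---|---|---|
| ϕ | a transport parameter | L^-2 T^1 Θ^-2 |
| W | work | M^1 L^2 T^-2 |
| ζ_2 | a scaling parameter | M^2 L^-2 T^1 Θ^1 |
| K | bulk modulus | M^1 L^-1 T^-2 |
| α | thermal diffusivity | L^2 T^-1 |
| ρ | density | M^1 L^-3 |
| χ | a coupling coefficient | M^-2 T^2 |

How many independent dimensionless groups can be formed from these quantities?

There are 7 variables and 4 base dimensions (M, L, T, Θ).
The dimension matrix has rank 4.
Independent dimensionless groups: 7 − 4 = 3.

3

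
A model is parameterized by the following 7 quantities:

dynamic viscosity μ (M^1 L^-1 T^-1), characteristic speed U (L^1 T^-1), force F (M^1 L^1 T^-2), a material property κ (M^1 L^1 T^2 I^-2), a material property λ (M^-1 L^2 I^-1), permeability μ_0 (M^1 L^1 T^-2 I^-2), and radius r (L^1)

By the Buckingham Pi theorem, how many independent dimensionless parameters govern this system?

3

There are 7 variables and 4 base dimensions (M, L, T, I).
The dimension matrix has rank 4.
Independent dimensionless groups: 7 − 4 = 3.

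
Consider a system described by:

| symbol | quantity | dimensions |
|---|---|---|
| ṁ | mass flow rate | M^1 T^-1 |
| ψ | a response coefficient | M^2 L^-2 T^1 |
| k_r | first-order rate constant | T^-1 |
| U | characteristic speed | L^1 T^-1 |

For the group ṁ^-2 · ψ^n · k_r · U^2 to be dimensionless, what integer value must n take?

Balance the M exponent: (2)·n from ψ, plus −2·(1) + (0) + 2·(0) = -2 from the rest, must sum to zero.
2n − 2 = 0, so n = 1.

1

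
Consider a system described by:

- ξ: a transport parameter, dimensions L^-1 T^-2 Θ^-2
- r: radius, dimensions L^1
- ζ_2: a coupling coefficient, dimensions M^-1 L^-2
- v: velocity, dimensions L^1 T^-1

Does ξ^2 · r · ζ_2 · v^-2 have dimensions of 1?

no

Sum the exponent of each base dimension across the product:
  M: 2·[ξ]_M + [r]_M + [ζ_2]_M − 2·[v]_M = 2·(0) + (0) + (-1) − 2·(0) = -1
  L: 2·[ξ]_L + [r]_L + [ζ_2]_L − 2·[v]_L = 2·(-1) + (1) + (-2) − 2·(1) = -5
  T: 2·[ξ]_T + [r]_T + [ζ_2]_T − 2·[v]_T = 2·(-2) + (0) + (0) − 2·(-1) = -2
  Θ: 2·[ξ]_Θ + [r]_Θ + [ζ_2]_Θ − 2·[v]_Θ = 2·(-2) + (0) + (0) − 2·(0) = -4
Net dimensions [M⁻¹ L⁻⁵ T⁻² Θ⁻⁴] ≠ [1] — not dimensionless.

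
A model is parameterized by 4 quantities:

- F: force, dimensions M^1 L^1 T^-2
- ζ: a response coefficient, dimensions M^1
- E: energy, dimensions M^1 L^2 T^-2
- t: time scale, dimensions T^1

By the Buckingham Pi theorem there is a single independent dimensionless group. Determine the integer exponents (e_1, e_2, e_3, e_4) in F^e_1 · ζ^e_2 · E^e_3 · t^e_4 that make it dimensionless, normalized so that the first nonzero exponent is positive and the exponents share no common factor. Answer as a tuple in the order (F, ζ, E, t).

(2, -1, -1, 2)

M: e_1·(1) + e_2·(1) + e_3·(1) + e_4·(0) = 0
L: e_1·(1) + e_2·(0) + e_3·(2) + e_4·(0) = 0
T: e_1·(-2) + e_2·(0) + e_3·(-2) + e_4·(1) = 0
Solving this homogeneous linear system for the smallest-integer solution (first nonzero entry positive) gives (2, -1, -1, 2).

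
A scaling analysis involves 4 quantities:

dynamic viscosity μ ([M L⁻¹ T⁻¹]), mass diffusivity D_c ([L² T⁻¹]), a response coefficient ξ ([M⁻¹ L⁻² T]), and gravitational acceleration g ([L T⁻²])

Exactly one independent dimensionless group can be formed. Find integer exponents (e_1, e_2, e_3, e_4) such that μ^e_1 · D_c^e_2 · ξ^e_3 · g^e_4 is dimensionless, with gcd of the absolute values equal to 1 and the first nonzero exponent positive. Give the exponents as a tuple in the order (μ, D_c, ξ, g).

(1, 2, 1, -1)

M: e_1·(1) + e_2·(0) + e_3·(-1) + e_4·(0) = 0
L: e_1·(-1) + e_2·(2) + e_3·(-2) + e_4·(1) = 0
T: e_1·(-1) + e_2·(-1) + e_3·(1) + e_4·(-2) = 0
Solving this homogeneous linear system for the smallest-integer solution (first nonzero entry positive) gives (1, 2, 1, -1).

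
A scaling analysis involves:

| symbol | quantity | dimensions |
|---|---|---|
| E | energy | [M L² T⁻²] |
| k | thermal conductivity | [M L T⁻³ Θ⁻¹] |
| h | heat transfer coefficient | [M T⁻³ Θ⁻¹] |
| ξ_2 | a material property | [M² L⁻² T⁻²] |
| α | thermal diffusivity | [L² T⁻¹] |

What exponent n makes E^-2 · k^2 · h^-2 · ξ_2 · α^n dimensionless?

2

Balance the L exponent: (2)·n from α, plus −2·(2) + 2·(1) − 2·(0) + (-2) = -4 from the rest, must sum to zero.
2n − 4 = 0, so n = 2.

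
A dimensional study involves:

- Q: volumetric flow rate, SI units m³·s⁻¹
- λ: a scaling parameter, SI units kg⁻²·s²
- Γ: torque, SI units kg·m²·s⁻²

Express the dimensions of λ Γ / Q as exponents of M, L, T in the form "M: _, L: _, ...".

Collect each base-dimension exponent across the product:
  M: −(0) + (-2) + (1) = -1
  L: −(3) + (0) + (2) = -1
  T: −(-1) + (2) + (-2) = 1
So the dimensions are [M⁻¹ L⁻¹ T].

M: -1, L: -1, T: 1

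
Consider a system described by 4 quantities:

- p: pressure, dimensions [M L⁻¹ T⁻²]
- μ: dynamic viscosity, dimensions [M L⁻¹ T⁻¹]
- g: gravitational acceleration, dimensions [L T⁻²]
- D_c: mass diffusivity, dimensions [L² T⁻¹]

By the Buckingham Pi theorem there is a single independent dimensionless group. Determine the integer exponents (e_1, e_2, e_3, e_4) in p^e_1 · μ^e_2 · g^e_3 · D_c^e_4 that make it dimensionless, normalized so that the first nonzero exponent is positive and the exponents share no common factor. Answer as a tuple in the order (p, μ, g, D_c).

M: e_1·(1) + e_2·(1) + e_3·(0) + e_4·(0) = 0
L: e_1·(-1) + e_2·(-1) + e_3·(1) + e_4·(2) = 0
T: e_1·(-2) + e_2·(-1) + e_3·(-2) + e_4·(-1) = 0
Solving this homogeneous linear system for the smallest-integer solution (first nonzero entry positive) gives (3, -3, -2, 1).

(3, -3, -2, 1)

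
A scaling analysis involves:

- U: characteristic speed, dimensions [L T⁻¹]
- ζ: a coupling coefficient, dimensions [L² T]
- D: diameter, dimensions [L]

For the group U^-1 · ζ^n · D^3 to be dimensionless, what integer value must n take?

Balance the L exponent: (2)·n from ζ, plus −(1) + 3·(1) = 2 from the rest, must sum to zero.
2n + 2 = 0, so n = -1.

-1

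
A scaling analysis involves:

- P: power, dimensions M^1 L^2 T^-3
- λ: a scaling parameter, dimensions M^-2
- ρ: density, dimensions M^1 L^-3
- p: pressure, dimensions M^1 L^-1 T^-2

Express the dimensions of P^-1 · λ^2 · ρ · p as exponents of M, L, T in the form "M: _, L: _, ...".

M: -3, L: -6, T: 1

Collect each base-dimension exponent across the product:
  M: −(1) + 2·(-2) + (1) + (1) = -3
  L: −(2) + 2·(0) + (-3) + (-1) = -6
  T: −(-3) + 2·(0) + (0) + (-2) = 1
So the dimensions are [M⁻³ L⁻⁶ T].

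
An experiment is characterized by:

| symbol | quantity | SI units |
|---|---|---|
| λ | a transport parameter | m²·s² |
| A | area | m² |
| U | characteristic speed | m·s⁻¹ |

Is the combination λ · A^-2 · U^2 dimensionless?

yes

Sum the exponent of each base dimension across the product:
  L: [λ]_L − 2·[A]_L + 2·[U]_L = (2) − 2·(2) + 2·(1) = 0
  T: [λ]_T − 2·[A]_T + 2·[U]_T = (2) − 2·(0) + 2·(-1) = 0
All base exponents vanish — dimensionless.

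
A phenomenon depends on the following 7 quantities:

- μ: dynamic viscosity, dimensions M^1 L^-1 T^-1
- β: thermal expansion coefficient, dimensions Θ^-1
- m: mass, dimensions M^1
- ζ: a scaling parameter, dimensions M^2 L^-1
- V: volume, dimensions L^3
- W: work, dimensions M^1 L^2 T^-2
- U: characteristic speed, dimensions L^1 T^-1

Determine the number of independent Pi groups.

3

There are 7 variables and 4 base dimensions (M, L, T, Θ).
The dimension matrix has rank 4.
Independent dimensionless groups: 7 − 4 = 3.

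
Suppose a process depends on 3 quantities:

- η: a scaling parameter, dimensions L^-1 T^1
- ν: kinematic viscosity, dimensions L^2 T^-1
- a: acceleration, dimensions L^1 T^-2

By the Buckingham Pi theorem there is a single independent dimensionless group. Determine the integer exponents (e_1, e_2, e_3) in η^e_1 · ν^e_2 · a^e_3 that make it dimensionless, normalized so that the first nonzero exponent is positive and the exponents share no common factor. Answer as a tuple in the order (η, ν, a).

L: e_1·(-1) + e_2·(2) + e_3·(1) = 0
T: e_1·(1) + e_2·(-1) + e_3·(-2) = 0
Solving this homogeneous linear system for the smallest-integer solution (first nonzero entry positive) gives (3, 1, 1).

(3, 1, 1)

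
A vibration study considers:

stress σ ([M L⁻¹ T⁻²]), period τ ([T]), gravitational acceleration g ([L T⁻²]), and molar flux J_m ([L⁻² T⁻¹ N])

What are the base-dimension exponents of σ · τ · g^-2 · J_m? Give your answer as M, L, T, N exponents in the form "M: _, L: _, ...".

M: 1, L: -5, T: 2, N: 1

Collect each base-dimension exponent across the product:
  M: (1) + (0) − 2·(0) + (0) = 1
  L: (-1) + (0) − 2·(1) + (-2) = -5
  T: (-2) + (1) − 2·(-2) + (-1) = 2
  N: (0) + (0) − 2·(0) + (1) = 1
So the dimensions are [M L⁻⁵ T² N].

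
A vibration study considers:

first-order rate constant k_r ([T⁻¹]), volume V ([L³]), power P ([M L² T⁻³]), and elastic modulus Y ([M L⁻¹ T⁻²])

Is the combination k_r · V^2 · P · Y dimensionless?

no

Sum the exponent of each base dimension across the product:
  M: [k_r]_M + 2·[V]_M + [P]_M + [Y]_M = (0) + 2·(0) + (1) + (1) = 2
  L: [k_r]_L + 2·[V]_L + [P]_L + [Y]_L = (0) + 2·(3) + (2) + (-1) = 7
  T: [k_r]_T + 2·[V]_T + [P]_T + [Y]_T = (-1) + 2·(0) + (-3) + (-2) = -6
Net dimensions [M² L⁷ T⁻⁶] ≠ [1] — not dimensionless.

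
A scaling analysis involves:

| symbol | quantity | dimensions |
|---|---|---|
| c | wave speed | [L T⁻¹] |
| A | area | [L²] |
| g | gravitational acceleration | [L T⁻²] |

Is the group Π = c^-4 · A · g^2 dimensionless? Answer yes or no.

Sum the exponent of each base dimension across the product:
  M: −4·[c]_M + [A]_M + 2·[g]_M = −4·(0) + (0) + 2·(0) = 0
  L: −4·[c]_L + [A]_L + 2·[g]_L = −4·(1) + (2) + 2·(1) = 0
  T: −4·[c]_T + [A]_T + 2·[g]_T = −4·(-1) + (0) + 2·(-2) = 0
All base exponents vanish — dimensionless.

yes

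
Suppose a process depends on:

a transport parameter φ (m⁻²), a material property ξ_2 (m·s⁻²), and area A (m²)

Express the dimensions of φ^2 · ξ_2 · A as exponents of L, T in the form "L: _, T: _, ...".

L: -1, T: -2

Collect each base-dimension exponent across the product:
  L: 2·(-2) + (1) + (2) = -1
  T: 2·(0) + (-2) + (0) = -2
So the dimensions are [L⁻¹ T⁻²].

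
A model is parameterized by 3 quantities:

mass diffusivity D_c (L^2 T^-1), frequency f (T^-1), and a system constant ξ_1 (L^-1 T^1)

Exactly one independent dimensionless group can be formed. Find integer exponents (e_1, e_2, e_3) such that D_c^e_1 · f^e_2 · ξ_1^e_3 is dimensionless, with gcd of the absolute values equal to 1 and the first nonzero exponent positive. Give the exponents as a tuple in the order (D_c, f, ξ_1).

(1, 1, 2)

L: e_1·(2) + e_2·(0) + e_3·(-1) = 0
T: e_1·(-1) + e_2·(-1) + e_3·(1) = 0
Solving this homogeneous linear system for the smallest-integer solution (first nonzero entry positive) gives (1, 1, 2).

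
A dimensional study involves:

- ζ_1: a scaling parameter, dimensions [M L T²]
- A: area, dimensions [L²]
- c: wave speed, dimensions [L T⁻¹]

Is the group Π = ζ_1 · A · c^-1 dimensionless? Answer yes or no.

Sum the exponent of each base dimension across the product:
  M: [ζ_1]_M + [A]_M − [c]_M = (1) + (0) − (0) = 1
  L: [ζ_1]_L + [A]_L − [c]_L = (1) + (2) − (1) = 2
  T: [ζ_1]_T + [A]_T − [c]_T = (2) + (0) − (-1) = 3
Net dimensions [M L² T³] ≠ [1] — not dimensionless.

no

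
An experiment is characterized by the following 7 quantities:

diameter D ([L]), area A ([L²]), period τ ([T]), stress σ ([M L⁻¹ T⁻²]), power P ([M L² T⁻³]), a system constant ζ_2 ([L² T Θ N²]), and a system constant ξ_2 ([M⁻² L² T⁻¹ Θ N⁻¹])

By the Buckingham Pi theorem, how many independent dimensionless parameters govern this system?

There are 7 variables and 5 base dimensions (M, L, T, Θ, N).
The dimension matrix has rank 5.
Independent dimensionless groups: 7 − 5 = 2.

2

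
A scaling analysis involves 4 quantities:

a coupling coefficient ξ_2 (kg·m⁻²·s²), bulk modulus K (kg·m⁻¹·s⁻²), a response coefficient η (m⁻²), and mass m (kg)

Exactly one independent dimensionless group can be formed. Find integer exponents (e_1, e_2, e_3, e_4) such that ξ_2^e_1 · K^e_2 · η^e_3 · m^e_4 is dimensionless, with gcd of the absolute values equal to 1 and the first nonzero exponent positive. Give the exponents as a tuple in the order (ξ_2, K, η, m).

(2, 2, -3, -4)

M: e_1·(1) + e_2·(1) + e_3·(0) + e_4·(1) = 0
L: e_1·(-2) + e_2·(-1) + e_3·(-2) + e_4·(0) = 0
T: e_1·(2) + e_2·(-2) + e_3·(0) + e_4·(0) = 0
Solving this homogeneous linear system for the smallest-integer solution (first nonzero entry positive) gives (2, 2, -3, -4).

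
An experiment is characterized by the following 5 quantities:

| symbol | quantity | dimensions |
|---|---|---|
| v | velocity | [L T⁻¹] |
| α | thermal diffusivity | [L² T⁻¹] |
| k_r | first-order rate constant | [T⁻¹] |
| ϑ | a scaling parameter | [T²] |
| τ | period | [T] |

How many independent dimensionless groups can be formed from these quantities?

3

There are 5 variables and 2 base dimensions (L, T).
The dimension matrix has rank 2.
Independent dimensionless groups: 5 − 2 = 3.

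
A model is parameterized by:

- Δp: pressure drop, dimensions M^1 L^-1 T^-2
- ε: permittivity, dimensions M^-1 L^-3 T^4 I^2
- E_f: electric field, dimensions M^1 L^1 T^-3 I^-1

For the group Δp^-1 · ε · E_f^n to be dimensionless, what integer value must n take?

Balance the M exponent: (1)·n from E_f, plus −(1) + (-1) = -2 from the rest, must sum to zero.
n − 2 = 0, so n = 2.

2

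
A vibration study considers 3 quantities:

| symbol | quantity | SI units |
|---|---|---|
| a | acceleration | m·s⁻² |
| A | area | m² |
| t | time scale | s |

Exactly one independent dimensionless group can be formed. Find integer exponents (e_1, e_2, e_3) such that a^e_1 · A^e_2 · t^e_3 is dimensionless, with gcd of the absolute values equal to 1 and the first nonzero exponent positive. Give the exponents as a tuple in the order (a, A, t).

L: e_1·(1) + e_2·(2) + e_3·(0) = 0
T: e_1·(-2) + e_2·(0) + e_3·(1) = 0
Solving this homogeneous linear system for the smallest-integer solution (first nonzero entry positive) gives (2, -1, 4).

(2, -1, 4)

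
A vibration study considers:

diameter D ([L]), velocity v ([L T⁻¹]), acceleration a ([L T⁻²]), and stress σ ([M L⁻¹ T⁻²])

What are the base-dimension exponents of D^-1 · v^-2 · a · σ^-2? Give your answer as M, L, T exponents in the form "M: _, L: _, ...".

M: -2, L: 0, T: 4

Collect each base-dimension exponent across the product:
  M: −(0) − 2·(0) + (0) − 2·(1) = -2
  L: −(1) − 2·(1) + (1) − 2·(-1) = 0
  T: −(0) − 2·(-1) + (-2) − 2·(-2) = 4
So the dimensions are [M⁻² T⁴].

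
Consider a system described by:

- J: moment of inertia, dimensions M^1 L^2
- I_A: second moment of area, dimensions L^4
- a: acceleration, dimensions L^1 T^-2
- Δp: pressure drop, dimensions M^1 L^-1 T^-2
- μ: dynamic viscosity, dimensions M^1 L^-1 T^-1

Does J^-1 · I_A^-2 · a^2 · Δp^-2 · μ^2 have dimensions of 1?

no

Sum the exponent of each base dimension across the product:
  M: −[J]_M − 2·[I_A]_M + 2·[a]_M − 2·[Δp]_M + 2·[μ]_M = −(1) − 2·(0) + 2·(0) − 2·(1) + 2·(1) = -1
  L: −[J]_L − 2·[I_A]_L + 2·[a]_L − 2·[Δp]_L + 2·[μ]_L = −(2) − 2·(4) + 2·(1) − 2·(-1) + 2·(-1) = -8
  T: −[J]_T − 2·[I_A]_T + 2·[a]_T − 2·[Δp]_T + 2·[μ]_T = −(0) − 2·(0) + 2·(-2) − 2·(-2) + 2·(-1) = -2
Net dimensions [M⁻¹ L⁻⁸ T⁻²] ≠ [1] — not dimensionless.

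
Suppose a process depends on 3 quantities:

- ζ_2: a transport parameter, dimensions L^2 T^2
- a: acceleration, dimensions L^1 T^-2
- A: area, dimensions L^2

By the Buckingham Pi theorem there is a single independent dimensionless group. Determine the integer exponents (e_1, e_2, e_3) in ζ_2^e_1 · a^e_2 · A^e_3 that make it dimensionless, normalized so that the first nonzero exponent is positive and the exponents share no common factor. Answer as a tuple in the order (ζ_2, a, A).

L: e_1·(2) + e_2·(1) + e_3·(2) = 0
T: e_1·(2) + e_2·(-2) + e_3·(0) = 0
Solving this homogeneous linear system for the smallest-integer solution (first nonzero entry positive) gives (2, 2, -3).

(2, 2, -3)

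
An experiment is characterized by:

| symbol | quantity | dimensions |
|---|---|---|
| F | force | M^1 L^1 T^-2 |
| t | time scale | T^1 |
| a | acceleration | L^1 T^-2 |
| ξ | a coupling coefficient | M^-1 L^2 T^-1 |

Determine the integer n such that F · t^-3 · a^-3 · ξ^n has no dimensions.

1

Balance the M exponent: (-1)·n from ξ, plus (1) − 3·(0) − 3·(0) = 1 from the rest, must sum to zero.
−n + 1 = 0, so n = 1.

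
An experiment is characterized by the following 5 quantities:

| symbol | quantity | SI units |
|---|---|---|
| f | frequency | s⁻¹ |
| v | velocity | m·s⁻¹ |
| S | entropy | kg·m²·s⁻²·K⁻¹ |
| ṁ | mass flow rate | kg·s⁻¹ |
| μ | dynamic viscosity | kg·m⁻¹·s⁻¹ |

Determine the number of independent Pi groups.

There are 5 variables and 4 base dimensions (M, L, T, Θ).
The dimension matrix has rank 4.
Independent dimensionless groups: 5 − 4 = 1.

1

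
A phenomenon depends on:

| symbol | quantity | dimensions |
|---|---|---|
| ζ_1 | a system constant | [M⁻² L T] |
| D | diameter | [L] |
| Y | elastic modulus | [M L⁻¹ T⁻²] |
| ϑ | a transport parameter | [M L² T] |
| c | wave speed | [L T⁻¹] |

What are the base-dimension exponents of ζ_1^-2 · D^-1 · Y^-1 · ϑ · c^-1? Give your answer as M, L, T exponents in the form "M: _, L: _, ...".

M: 4, L: -1, T: 2

Collect each base-dimension exponent across the product:
  M: −2·(-2) − (0) − (1) + (1) − (0) = 4
  L: −2·(1) − (1) − (-1) + (2) − (1) = -1
  T: −2·(1) − (0) − (-2) + (1) − (-1) = 2
So the dimensions are [M⁴ L⁻¹ T²].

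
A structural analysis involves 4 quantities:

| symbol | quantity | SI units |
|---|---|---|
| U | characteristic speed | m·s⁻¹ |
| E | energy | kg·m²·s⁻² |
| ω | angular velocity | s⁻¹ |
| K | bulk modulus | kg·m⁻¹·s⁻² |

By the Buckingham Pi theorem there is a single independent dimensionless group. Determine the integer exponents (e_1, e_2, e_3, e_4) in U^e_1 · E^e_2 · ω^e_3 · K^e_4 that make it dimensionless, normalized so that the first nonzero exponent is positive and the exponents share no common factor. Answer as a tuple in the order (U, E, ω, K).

M: e_1·(0) + e_2·(1) + e_3·(0) + e_4·(1) = 0
L: e_1·(1) + e_2·(2) + e_3·(0) + e_4·(-1) = 0
T: e_1·(-1) + e_2·(-2) + e_3·(-1) + e_4·(-2) = 0
Solving this homogeneous linear system for the smallest-integer solution (first nonzero entry positive) gives (3, -1, -3, 1).

(3, -1, -3, 1)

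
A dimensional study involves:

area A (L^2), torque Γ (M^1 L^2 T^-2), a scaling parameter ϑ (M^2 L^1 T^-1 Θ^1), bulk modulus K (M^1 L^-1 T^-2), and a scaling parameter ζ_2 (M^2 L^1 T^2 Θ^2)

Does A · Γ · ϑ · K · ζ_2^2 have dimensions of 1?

Sum the exponent of each base dimension across the product:
  M: [A]_M + [Γ]_M + [ϑ]_M + [K]_M + 2·[ζ_2]_M = (0) + (1) + (2) + (1) + 2·(2) = 8
  L: [A]_L + [Γ]_L + [ϑ]_L + [K]_L + 2·[ζ_2]_L = (2) + (2) + (1) + (-1) + 2·(1) = 6
  T: [A]_T + [Γ]_T + [ϑ]_T + [K]_T + 2·[ζ_2]_T = (0) + (-2) + (-1) + (-2) + 2·(2) = -1
  Θ: [A]_Θ + [Γ]_Θ + [ϑ]_Θ + [K]_Θ + 2·[ζ_2]_Θ = (0) + (0) + (1) + (0) + 2·(2) = 5
Net dimensions [M⁸ L⁶ T⁻¹ Θ⁵] ≠ [1] — not dimensionless.

no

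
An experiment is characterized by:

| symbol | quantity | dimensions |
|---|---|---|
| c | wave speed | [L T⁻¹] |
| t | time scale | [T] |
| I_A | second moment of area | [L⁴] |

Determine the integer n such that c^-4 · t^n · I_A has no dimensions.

-4

Balance the T exponent: (1)·n from t, plus −4·(-1) + (0) = 4 from the rest, must sum to zero.
n + 4 = 0, so n = -4.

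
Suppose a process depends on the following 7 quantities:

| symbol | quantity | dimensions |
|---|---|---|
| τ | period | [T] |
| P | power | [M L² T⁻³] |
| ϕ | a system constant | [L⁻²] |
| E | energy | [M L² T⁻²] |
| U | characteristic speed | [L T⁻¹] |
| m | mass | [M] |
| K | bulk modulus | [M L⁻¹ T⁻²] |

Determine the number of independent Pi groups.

There are 7 variables and 3 base dimensions (M, L, T).
The dimension matrix has rank 3.
Independent dimensionless groups: 7 − 3 = 4.

4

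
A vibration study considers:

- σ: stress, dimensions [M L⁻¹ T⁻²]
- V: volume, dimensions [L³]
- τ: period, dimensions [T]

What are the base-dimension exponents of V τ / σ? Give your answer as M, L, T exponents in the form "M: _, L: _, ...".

M: -1, L: 4, T: 3

Collect each base-dimension exponent across the product:
  M: −(1) + (0) + (0) = -1
  L: −(-1) + (3) + (0) = 4
  T: −(-2) + (0) + (1) = 3
So the dimensions are [M⁻¹ L⁴ T³].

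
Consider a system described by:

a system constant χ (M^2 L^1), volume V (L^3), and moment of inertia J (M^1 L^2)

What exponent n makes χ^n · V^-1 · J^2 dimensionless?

Balance the M exponent: (2)·n from χ, plus −(0) + 2·(1) = 2 from the rest, must sum to zero.
2n + 2 = 0, so n = -1.

-1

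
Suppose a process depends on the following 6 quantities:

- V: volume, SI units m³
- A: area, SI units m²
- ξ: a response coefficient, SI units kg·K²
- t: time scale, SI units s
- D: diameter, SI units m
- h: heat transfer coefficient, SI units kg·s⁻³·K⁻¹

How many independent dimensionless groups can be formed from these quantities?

There are 6 variables and 4 base dimensions (M, L, T, Θ).
The dimension matrix has rank 4.
Independent dimensionless groups: 6 − 4 = 2.

2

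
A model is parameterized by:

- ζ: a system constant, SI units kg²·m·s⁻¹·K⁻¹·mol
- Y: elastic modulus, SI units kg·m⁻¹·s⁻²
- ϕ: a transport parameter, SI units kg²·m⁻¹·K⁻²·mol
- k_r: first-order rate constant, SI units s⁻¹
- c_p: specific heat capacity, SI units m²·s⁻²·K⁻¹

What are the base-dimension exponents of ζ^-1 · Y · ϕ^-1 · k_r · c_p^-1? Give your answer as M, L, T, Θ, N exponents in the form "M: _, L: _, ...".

Collect each base-dimension exponent across the product:
  M: −(2) + (1) − (2) + (0) − (0) = -3
  L: −(1) + (-1) − (-1) + (0) − (2) = -3
  T: −(-1) + (-2) − (0) + (-1) − (-2) = 0
  Θ: −(-1) + (0) − (-2) + (0) − (-1) = 4
  N: −(1) + (0) − (1) + (0) − (0) = -2
So the dimensions are [M⁻³ L⁻³ Θ⁴ N⁻²].

M: -3, L: -3, T: 0, Θ: 4, N: -2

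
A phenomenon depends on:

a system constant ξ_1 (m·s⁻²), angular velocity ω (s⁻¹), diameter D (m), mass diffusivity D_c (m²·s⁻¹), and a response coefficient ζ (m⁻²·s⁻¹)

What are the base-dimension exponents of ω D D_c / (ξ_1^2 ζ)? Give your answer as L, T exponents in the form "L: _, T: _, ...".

L: 3, T: 3

Collect each base-dimension exponent across the product:
  L: −2·(1) + (0) + (1) + (2) − (-2) = 3
  T: −2·(-2) + (-1) + (0) + (-1) − (-1) = 3
So the dimensions are [L³ T³].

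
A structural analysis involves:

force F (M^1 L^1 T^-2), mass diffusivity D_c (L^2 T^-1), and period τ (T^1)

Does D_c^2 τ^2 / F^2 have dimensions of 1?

Sum the exponent of each base dimension across the product:
  M: −2·[F]_M + 2·[D_c]_M + 2·[τ]_M = −2·(1) + 2·(0) + 2·(0) = -2
  L: −2·[F]_L + 2·[D_c]_L + 2·[τ]_L = −2·(1) + 2·(2) + 2·(0) = 2
  T: −2·[F]_T + 2·[D_c]_T + 2·[τ]_T = −2·(-2) + 2·(-1) + 2·(1) = 4
Net dimensions [M⁻² L² T⁴] ≠ [1] — not dimensionless.

no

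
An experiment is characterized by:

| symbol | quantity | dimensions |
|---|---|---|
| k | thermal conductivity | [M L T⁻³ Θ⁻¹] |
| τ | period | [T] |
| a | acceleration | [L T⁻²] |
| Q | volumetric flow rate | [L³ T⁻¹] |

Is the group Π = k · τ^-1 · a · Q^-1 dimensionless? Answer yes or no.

Sum the exponent of each base dimension across the product:
  M: [k]_M − [τ]_M + [a]_M − [Q]_M = (1) − (0) + (0) − (0) = 1
  L: [k]_L − [τ]_L + [a]_L − [Q]_L = (1) − (0) + (1) − (3) = -1
  T: [k]_T − [τ]_T + [a]_T − [Q]_T = (-3) − (1) + (-2) − (-1) = -5
  Θ: [k]_Θ − [τ]_Θ + [a]_Θ − [Q]_Θ = (-1) − (0) + (0) − (0) = -1
Net dimensions [M L⁻¹ T⁻⁵ Θ⁻¹] ≠ [1] — not dimensionless.

no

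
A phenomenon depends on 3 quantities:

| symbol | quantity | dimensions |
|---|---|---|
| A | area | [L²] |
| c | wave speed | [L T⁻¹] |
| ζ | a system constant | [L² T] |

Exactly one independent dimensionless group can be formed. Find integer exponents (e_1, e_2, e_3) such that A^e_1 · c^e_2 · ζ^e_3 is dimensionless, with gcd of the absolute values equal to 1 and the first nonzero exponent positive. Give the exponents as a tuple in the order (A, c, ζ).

(3, -2, -2)

L: e_1·(2) + e_2·(1) + e_3·(2) = 0
T: e_1·(0) + e_2·(-1) + e_3·(1) = 0
Solving this homogeneous linear system for the smallest-integer solution (first nonzero entry positive) gives (3, -2, -2).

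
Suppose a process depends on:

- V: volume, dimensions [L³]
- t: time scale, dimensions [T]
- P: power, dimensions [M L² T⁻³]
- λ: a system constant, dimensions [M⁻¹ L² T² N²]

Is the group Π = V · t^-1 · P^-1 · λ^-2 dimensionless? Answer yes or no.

Sum the exponent of each base dimension across the product:
  M: [V]_M − [t]_M − [P]_M − 2·[λ]_M = (0) − (0) − (1) − 2·(-1) = 1
  L: [V]_L − [t]_L − [P]_L − 2·[λ]_L = (3) − (0) − (2) − 2·(2) = -3
  T: [V]_T − [t]_T − [P]_T − 2·[λ]_T = (0) − (1) − (-3) − 2·(2) = -2
  N: [V]_N − [t]_N − [P]_N − 2·[λ]_N = (0) − (0) − (0) − 2·(2) = -4
Net dimensions [M L⁻³ T⁻² N⁻⁴] ≠ [1] — not dimensionless.

no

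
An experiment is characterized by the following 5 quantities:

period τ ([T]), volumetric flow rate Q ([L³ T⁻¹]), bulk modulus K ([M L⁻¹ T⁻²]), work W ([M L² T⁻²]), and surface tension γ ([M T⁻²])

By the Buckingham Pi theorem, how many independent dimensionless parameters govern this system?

There are 5 variables and 3 base dimensions (M, L, T).
The dimension matrix has rank 3.
Independent dimensionless groups: 5 − 3 = 2.

2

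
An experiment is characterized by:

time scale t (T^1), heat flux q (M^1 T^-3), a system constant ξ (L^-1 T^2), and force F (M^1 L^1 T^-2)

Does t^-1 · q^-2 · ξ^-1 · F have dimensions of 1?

no

Sum the exponent of each base dimension across the product:
  M: −[t]_M − 2·[q]_M − [ξ]_M + [F]_M = −(0) − 2·(1) − (0) + (1) = -1
  L: −[t]_L − 2·[q]_L − [ξ]_L + [F]_L = −(0) − 2·(0) − (-1) + (1) = 2
  T: −[t]_T − 2·[q]_T − [ξ]_T + [F]_T = −(1) − 2·(-3) − (2) + (-2) = 1
Net dimensions [M⁻¹ L² T] ≠ [1] — not dimensionless.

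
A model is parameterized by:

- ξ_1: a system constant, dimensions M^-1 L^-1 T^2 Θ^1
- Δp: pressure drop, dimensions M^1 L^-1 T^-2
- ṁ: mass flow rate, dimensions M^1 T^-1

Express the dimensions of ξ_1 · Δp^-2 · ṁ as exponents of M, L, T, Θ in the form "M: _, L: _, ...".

Collect each base-dimension exponent across the product:
  M: (-1) − 2·(1) + (1) = -2
  L: (-1) − 2·(-1) + (0) = 1
  T: (2) − 2·(-2) + (-1) = 5
  Θ: (1) − 2·(0) + (0) = 1
So the dimensions are [M⁻² L T⁵ Θ].

M: -2, L: 1, T: 5, Θ: 1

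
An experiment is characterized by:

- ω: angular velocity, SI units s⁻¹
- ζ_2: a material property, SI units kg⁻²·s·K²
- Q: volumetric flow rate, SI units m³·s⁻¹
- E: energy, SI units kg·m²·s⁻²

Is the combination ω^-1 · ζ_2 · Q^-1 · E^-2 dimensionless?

no

Sum the exponent of each base dimension across the product:
  M: −[ω]_M + [ζ_2]_M − [Q]_M − 2·[E]_M = −(0) + (-2) − (0) − 2·(1) = -4
  L: −[ω]_L + [ζ_2]_L − [Q]_L − 2·[E]_L = −(0) + (0) − (3) − 2·(2) = -7
  T: −[ω]_T + [ζ_2]_T − [Q]_T − 2·[E]_T = −(-1) + (1) − (-1) − 2·(-2) = 7
  Θ: −[ω]_Θ + [ζ_2]_Θ − [Q]_Θ − 2·[E]_Θ = −(0) + (2) − (0) − 2·(0) = 2
Net dimensions [M⁻⁴ L⁻⁷ T⁷ Θ²] ≠ [1] — not dimensionless.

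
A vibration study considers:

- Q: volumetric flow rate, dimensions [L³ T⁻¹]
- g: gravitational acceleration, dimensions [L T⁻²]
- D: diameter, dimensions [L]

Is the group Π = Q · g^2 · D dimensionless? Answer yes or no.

no

Sum the exponent of each base dimension across the product:
  L: [Q]_L + 2·[g]_L + [D]_L = (3) + 2·(1) + (1) = 6
  T: [Q]_T + 2·[g]_T + [D]_T = (-1) + 2·(-2) + (0) = -5
Net dimensions [L⁶ T⁻⁵] ≠ [1] — not dimensionless.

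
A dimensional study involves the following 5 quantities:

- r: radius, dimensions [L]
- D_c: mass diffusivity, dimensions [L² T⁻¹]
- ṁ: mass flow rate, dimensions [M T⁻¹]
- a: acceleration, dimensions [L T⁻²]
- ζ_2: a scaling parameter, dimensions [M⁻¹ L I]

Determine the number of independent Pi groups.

1

There are 5 variables and 4 base dimensions (M, L, T, I).
The dimension matrix has rank 4.
Independent dimensionless groups: 5 − 4 = 1.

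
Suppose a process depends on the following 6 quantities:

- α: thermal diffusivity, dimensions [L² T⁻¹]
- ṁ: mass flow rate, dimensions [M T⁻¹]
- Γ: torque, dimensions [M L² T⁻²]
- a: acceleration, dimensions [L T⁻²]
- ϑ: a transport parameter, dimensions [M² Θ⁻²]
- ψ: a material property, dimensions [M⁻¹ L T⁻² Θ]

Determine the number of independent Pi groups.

2

There are 6 variables and 4 base dimensions (M, L, T, Θ).
The dimension matrix has rank 4.
Independent dimensionless groups: 6 − 4 = 2.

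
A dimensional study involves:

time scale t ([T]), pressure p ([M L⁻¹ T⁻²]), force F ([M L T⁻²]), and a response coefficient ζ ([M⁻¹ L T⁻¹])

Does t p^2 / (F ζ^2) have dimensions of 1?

no

Sum the exponent of each base dimension across the product:
  M: [t]_M + 2·[p]_M − [F]_M − 2·[ζ]_M = (0) + 2·(1) − (1) − 2·(-1) = 3
  L: [t]_L + 2·[p]_L − [F]_L − 2·[ζ]_L = (0) + 2·(-1) − (1) − 2·(1) = -5
  T: [t]_T + 2·[p]_T − [F]_T − 2·[ζ]_T = (1) + 2·(-2) − (-2) − 2·(-1) = 1
Net dimensions [M³ L⁻⁵ T] ≠ [1] — not dimensionless.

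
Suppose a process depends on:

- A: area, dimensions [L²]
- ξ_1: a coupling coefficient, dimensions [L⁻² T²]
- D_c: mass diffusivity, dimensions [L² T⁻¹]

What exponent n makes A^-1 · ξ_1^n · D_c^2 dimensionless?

Balance the L exponent: (-2)·n from ξ_1, plus −(2) + 2·(2) = 2 from the rest, must sum to zero.
-2n + 2 = 0, so n = 1.

1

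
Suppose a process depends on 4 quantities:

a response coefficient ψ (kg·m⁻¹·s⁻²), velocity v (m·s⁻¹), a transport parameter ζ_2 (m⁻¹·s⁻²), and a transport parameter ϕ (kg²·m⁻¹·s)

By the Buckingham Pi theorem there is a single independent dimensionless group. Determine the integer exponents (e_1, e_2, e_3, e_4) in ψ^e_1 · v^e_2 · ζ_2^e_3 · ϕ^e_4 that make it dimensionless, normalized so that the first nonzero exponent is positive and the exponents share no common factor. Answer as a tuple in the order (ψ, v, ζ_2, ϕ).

M: e_1·(1) + e_2·(0) + e_3·(0) + e_4·(2) = 0
L: e_1·(-1) + e_2·(1) + e_3·(-1) + e_4·(-1) = 0
T: e_1·(-2) + e_2·(-1) + e_3·(-2) + e_4·(1) = 0
Solving this homogeneous linear system for the smallest-integer solution (first nonzero entry positive) gives (2, -1, -2, -1).

(2, -1, -2, -1)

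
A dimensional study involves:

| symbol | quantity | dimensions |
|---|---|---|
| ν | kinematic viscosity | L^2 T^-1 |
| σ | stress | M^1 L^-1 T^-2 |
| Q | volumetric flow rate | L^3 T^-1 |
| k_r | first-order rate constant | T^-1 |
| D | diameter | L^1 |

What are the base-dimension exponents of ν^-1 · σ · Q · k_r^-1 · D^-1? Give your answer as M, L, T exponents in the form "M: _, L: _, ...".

Collect each base-dimension exponent across the product:
  M: −(0) + (1) + (0) − (0) − (0) = 1
  L: −(2) + (-1) + (3) − (0) − (1) = -1
  T: −(-1) + (-2) + (-1) − (-1) − (0) = -1
So the dimensions are [M L⁻¹ T⁻¹].

M: 1, L: -1, T: -1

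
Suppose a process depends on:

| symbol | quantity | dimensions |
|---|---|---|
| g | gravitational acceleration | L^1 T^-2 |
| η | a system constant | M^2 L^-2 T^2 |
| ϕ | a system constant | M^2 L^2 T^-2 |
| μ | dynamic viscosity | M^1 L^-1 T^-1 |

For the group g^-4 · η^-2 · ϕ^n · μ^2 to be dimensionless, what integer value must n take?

Balance the M exponent: (2)·n from ϕ, plus −4·(0) − 2·(2) + 2·(1) = -2 from the rest, must sum to zero.
2n − 2 = 0, so n = 1.

1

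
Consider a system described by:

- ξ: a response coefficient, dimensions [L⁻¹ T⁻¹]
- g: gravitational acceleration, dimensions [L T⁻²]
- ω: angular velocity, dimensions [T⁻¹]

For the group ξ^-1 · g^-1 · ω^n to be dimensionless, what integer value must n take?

Balance the T exponent: (-1)·n from ω, plus −(-1) − (-2) = 3 from the rest, must sum to zero.
−n + 3 = 0, so n = 3.

3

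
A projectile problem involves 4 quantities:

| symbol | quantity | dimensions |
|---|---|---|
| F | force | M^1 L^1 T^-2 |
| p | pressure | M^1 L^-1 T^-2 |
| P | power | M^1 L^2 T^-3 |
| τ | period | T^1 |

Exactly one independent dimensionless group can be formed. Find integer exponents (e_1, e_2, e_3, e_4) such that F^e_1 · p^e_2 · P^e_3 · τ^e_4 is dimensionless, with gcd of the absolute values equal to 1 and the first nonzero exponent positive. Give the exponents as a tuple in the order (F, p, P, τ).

M: e_1·(1) + e_2·(1) + e_3·(1) + e_4·(0) = 0
L: e_1·(1) + e_2·(-1) + e_3·(2) + e_4·(0) = 0
T: e_1·(-2) + e_2·(-2) + e_3·(-3) + e_4·(1) = 0
Solving this homogeneous linear system for the smallest-integer solution (first nonzero entry positive) gives (3, -1, -2, -2).

(3, -1, -2, -2)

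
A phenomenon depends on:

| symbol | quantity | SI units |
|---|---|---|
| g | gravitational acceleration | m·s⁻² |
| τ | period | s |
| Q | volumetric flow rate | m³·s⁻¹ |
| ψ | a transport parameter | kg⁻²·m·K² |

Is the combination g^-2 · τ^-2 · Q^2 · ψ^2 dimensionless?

Sum the exponent of each base dimension across the product:
  M: −2·[g]_M − 2·[τ]_M + 2·[Q]_M + 2·[ψ]_M = −2·(0) − 2·(0) + 2·(0) + 2·(-2) = -4
  L: −2·[g]_L − 2·[τ]_L + 2·[Q]_L + 2·[ψ]_L = −2·(1) − 2·(0) + 2·(3) + 2·(1) = 6
  T: −2·[g]_T − 2·[τ]_T + 2·[Q]_T + 2·[ψ]_T = −2·(-2) − 2·(1) + 2·(-1) + 2·(0) = 0
  Θ: −2·[g]_Θ − 2·[τ]_Θ + 2·[Q]_Θ + 2·[ψ]_Θ = −2·(0) − 2·(0) + 2·(0) + 2·(2) = 4
Net dimensions [M⁻⁴ L⁶ Θ⁴] ≠ [1] — not dimensionless.

no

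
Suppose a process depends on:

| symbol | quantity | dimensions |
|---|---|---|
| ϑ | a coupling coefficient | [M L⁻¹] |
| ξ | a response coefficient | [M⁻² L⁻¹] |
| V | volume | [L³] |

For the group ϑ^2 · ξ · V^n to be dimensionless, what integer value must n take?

1

Balance the L exponent: (3)·n from V, plus 2·(-1) + (-1) = -3 from the rest, must sum to zero.
3n − 3 = 0, so n = 1.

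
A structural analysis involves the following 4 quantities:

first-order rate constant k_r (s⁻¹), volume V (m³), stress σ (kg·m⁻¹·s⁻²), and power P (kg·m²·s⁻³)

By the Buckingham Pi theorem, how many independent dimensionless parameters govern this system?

There are 4 variables and 3 base dimensions (M, L, T).
The dimension matrix has rank 3.
Independent dimensionless groups: 4 − 3 = 1.

1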